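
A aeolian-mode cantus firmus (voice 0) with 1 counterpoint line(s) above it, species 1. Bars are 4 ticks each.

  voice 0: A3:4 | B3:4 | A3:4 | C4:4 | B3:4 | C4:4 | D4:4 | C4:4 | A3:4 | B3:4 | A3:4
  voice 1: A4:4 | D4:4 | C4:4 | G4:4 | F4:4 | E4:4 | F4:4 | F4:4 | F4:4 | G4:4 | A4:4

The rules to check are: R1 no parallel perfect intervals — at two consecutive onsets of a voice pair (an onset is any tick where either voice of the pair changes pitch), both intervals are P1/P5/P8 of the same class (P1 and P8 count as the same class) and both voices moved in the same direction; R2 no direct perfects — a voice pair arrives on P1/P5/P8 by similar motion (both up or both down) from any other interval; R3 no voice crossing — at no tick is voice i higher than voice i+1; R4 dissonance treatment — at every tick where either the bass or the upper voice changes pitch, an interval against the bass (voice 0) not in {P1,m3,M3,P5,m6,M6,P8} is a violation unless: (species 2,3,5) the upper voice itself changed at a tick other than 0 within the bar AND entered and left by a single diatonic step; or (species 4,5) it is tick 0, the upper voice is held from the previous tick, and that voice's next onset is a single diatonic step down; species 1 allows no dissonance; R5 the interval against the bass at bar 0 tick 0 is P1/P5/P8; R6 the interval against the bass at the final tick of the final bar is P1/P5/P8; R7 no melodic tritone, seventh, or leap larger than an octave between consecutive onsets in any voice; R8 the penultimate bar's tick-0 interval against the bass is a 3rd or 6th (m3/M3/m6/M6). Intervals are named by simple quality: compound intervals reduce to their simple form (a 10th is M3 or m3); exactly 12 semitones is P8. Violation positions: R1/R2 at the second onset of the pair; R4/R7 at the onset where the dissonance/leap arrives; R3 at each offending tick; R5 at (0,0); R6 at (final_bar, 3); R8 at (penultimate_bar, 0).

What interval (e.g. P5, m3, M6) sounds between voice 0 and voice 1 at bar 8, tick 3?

m6

voice 0=A3 voice 1=F4 -> m6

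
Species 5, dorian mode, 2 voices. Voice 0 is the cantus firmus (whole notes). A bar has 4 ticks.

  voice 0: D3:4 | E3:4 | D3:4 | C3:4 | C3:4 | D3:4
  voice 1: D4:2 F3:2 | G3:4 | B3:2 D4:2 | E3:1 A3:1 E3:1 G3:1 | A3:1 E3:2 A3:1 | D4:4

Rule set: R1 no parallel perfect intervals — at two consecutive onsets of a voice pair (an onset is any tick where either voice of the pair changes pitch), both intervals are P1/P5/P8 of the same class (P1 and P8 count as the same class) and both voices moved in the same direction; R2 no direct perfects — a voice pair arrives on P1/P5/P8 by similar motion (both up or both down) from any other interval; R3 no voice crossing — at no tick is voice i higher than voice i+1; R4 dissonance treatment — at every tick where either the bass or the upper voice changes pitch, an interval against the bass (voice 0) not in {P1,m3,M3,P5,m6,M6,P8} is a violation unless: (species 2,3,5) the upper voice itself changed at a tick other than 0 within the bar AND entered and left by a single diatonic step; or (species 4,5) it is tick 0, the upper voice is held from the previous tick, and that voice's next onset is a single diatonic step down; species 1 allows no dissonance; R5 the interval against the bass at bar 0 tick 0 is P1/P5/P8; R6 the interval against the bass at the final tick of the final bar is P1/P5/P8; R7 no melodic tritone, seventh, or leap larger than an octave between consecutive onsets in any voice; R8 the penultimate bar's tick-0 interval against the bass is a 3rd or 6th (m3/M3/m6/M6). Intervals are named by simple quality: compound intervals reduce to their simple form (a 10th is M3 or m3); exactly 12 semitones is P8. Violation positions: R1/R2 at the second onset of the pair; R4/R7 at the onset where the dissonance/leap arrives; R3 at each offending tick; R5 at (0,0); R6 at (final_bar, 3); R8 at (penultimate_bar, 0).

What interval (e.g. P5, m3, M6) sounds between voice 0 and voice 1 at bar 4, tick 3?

M6

voice 0=C3 voice 1=A3 -> M6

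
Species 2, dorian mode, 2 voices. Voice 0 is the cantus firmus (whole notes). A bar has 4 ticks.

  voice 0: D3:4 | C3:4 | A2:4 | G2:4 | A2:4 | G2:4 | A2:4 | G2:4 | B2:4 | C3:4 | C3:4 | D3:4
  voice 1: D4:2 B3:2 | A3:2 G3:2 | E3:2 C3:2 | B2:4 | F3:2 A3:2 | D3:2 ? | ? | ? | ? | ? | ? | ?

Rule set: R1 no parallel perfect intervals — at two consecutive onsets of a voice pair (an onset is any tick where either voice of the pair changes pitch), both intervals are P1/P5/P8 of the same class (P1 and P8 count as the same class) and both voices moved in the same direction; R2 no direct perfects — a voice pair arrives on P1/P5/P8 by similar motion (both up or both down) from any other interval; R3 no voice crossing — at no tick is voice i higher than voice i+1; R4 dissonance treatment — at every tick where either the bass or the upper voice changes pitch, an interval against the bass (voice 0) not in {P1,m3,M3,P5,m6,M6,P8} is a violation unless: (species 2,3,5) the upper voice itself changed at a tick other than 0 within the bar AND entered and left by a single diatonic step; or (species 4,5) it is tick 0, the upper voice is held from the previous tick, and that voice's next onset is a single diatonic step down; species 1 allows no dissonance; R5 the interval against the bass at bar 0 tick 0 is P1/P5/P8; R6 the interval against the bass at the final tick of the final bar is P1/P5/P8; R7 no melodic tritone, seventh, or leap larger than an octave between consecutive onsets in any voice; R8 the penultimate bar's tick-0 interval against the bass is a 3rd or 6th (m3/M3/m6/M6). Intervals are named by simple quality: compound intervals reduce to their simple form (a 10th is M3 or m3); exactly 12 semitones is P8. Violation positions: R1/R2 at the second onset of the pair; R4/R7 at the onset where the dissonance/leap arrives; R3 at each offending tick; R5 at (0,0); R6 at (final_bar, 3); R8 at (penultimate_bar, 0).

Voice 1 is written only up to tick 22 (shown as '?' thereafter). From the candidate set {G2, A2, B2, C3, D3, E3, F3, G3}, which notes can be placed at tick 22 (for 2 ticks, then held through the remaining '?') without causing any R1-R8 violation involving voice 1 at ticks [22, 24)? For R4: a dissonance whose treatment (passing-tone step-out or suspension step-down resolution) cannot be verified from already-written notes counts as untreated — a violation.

{B2, D3, E3, G2, G3}

G2: legal
A2: violates R4
B2: legal
C3: violates R4
D3: legal
E3: legal
F3: violates R4
G3: legal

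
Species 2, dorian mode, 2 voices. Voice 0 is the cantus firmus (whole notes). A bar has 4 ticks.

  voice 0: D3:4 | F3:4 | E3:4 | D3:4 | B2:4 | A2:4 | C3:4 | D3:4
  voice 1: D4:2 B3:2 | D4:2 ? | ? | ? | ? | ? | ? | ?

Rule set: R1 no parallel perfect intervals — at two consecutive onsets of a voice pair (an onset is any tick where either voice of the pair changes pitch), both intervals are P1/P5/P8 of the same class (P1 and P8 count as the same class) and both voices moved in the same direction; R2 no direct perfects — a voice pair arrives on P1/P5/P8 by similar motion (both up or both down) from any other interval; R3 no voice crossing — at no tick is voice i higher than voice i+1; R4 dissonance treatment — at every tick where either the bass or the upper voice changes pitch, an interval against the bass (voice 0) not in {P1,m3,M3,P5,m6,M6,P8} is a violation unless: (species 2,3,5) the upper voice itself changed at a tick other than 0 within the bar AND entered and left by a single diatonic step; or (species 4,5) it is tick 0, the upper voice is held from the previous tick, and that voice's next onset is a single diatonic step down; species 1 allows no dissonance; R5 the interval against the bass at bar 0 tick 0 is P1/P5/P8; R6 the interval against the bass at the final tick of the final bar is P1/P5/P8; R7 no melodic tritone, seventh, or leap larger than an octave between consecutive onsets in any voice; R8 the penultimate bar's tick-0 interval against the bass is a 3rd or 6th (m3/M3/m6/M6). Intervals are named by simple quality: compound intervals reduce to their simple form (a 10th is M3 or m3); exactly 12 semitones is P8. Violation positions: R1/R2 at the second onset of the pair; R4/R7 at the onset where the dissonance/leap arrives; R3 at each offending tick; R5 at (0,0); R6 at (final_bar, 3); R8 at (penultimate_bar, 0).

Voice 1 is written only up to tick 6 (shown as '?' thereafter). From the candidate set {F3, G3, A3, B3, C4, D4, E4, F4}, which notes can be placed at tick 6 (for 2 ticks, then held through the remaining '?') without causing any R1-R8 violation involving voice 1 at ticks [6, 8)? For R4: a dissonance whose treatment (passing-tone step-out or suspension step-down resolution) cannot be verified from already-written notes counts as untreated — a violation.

{A3, C4, D4, F3, F4}

F3: legal
G3: violates R4
A3: legal
B3: violates R4
C4: legal
D4: legal
E4: violates R4
F4: legal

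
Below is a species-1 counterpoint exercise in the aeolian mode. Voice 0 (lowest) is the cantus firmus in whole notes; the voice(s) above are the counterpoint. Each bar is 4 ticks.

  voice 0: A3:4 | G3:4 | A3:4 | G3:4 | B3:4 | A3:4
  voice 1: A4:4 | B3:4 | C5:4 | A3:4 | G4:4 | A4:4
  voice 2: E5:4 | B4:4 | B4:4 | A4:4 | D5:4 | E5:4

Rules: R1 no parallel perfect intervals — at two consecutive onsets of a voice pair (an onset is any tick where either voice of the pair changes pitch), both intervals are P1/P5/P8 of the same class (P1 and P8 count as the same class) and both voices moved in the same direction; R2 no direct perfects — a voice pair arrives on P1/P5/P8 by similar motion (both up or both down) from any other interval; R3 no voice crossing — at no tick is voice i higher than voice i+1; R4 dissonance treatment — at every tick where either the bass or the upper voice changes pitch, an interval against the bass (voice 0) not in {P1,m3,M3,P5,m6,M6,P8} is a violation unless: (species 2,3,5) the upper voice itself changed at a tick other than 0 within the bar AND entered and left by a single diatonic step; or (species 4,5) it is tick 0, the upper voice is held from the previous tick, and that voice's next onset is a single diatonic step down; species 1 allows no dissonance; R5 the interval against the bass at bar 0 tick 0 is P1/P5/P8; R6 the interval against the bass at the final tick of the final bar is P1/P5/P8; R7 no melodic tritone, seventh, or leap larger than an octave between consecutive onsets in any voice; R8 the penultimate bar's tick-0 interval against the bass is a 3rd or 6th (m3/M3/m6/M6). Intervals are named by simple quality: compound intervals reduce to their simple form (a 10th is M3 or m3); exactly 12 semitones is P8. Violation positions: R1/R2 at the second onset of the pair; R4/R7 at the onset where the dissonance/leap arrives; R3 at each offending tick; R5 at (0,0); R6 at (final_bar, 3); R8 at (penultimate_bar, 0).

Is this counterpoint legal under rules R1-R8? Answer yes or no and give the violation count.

No (15 violations)

bar 0: v0=A3 v1=A4 v2=E5 (P5)
bar 1: v0=G3 v1=B3 v2=B4 (M3)
bar 2: v0=A3 v1=C5 v2=B4 (M2)
bar 3: v0=G3 v1=A3 v2=A4 (M2)
bar 4: v0=B3 v1=G4 v2=D5 (m3)
bar 5: v0=A3 v1=A4 v2=E5 (P5)
  R2 @ bar1.0: A4/E5 P5 -> B3/B4 P8 similar
  R7 @ bar1.0: A4->B3 leap 10st
  R3 @ bar2.0: C5 above B4
  R4 @ bar2.0: A3/B4 M2 untreated
  R7 @ bar2.0: B3->C5 leap 13st
  R3 @ bar2.1: C5 above B4
  R3 @ bar2.2: C5 above B4
  R3 @ bar2.3: C5 above B4
  R2 @ bar3.0: C5/B4 m2 -> A3/A4 P8 similar
  R4 @ bar3.0: G3/A3 M2 untreated
  R4 @ bar3.0: G3/A4 M2 untreated
  R7 @ bar3.0: C5->A3 leap 15st
  R2 @ bar4.0: A3/A4 P8 -> G4/D5 P5 similar
  R7 @ bar4.0: A3->G4 leap 10st
  R1 @ bar5.0: G4/D5 P5 -> A4/E5 P5 similar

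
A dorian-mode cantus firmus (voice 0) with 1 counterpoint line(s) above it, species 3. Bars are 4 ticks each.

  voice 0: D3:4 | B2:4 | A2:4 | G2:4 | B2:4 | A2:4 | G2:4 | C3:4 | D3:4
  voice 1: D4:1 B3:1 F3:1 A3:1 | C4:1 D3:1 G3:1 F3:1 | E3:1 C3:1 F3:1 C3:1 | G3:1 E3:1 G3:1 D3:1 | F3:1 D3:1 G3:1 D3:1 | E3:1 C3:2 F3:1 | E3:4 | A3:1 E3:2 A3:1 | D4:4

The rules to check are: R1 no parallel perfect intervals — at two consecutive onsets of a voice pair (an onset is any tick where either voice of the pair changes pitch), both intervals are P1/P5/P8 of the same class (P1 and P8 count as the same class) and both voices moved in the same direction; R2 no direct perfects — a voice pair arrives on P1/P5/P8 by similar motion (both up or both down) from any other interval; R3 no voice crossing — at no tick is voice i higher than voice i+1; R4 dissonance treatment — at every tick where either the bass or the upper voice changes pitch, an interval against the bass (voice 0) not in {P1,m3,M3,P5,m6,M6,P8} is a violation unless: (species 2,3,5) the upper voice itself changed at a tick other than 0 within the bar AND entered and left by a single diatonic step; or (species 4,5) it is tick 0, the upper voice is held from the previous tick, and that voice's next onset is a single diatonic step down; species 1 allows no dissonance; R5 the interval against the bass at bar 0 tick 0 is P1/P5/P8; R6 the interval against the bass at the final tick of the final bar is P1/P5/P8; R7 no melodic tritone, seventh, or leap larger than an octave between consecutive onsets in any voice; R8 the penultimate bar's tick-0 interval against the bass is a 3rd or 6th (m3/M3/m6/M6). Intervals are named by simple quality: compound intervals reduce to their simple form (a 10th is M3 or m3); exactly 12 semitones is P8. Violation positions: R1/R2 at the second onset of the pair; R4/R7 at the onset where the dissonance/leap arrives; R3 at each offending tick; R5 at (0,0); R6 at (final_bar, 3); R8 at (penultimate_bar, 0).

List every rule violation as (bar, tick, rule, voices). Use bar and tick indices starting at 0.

(0, 2, R7, (1,))
(1, 0, R4, (0, 1))
(1, 1, R7, (1,))
(2, 0, R2, (0, 1))
(4, 0, R4, (0, 1))
(8, 0, R2, (0, 1))

bar 0: v0=D3 v1=D4 downbeat P8
bar 1: v0=B2 v1=C4 downbeat m2
bar 2: v0=A2 v1=E3 downbeat P5
bar 3: v0=G2 v1=G3 downbeat P8
bar 4: v0=B2 v1=F3 downbeat TT
bar 5: v0=A2 v1=E3 downbeat P5
bar 6: v0=G2 v1=E3 downbeat M6
bar 7: v0=C3 v1=A3 downbeat M6
bar 8: v0=D3 v1=D4 downbeat P8
  -> R7 @ bar 0 tick 2 v(1,): B3->F3 leap 6st
  -> R4 @ bar 1 tick 0 v(0, 1): B2/C4 m2 untreated
  -> R7 @ bar 1 tick 1 v(1,): C4->D3 leap 10st
  -> R2 @ bar 2 tick 0 v(0, 1): B2/F3 TT -> A2/E3 P5 similar
  -> R4 @ bar 4 tick 0 v(0, 1): B2/F3 TT untreated
  -> R2 @ bar 8 tick 0 v(0, 1): C3/A3 M6 -> D3/D4 P8 similar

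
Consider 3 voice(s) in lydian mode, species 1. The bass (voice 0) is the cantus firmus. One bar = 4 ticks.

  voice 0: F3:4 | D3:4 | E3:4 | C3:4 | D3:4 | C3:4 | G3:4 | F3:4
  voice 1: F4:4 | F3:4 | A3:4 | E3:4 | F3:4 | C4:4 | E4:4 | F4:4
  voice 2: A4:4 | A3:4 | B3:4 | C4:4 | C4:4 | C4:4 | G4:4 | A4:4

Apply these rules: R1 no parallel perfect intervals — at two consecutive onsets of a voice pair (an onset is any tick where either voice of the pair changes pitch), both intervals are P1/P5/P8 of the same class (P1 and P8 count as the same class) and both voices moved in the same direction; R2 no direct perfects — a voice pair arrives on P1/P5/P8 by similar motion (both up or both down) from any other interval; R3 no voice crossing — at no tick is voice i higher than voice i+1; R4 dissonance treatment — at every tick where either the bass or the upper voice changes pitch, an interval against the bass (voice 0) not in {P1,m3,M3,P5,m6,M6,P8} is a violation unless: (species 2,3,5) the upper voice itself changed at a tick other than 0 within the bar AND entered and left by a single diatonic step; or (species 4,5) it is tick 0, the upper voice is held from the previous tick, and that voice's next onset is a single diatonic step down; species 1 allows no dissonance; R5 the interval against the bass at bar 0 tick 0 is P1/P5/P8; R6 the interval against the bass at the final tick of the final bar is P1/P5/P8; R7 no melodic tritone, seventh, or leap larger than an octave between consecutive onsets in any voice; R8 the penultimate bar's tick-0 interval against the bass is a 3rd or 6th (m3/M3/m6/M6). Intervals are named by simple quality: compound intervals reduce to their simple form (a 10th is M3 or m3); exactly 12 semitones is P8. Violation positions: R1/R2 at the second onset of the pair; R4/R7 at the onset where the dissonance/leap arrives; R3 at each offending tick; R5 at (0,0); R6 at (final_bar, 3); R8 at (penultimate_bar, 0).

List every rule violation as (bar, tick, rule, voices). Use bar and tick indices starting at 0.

bar 0: v0=F3 v1=F4 v2=A4 downbeat M3
bar 1: v0=D3 v1=F3 v2=A3 downbeat P5
bar 2: v0=E3 v1=A3 v2=B3 downbeat P5
bar 3: v0=C3 v1=E3 v2=C4 downbeat P8
bar 4: v0=D3 v1=F3 v2=C4 downbeat m7
bar 5: v0=C3 v1=C4 v2=C4 downbeat P8
bar 6: v0=G3 v1=E4 v2=G4 downbeat P8
bar 7: v0=F3 v1=F4 v2=A4 downbeat M3
  -> R5 @ bar 0 tick 0 v(0, 2): opens on M3
  -> R2 @ bar 1 tick 0 v(0, 2): F3/A4 M3 -> D3/A3 P5 similar
  -> R1 @ bar 2 tick 0 v(0, 2): D3/A3 P5 -> E3/B3 P5 similar
  -> R4 @ bar 2 tick 0 v(0, 1): E3/A3 P4 untreated
  -> R4 @ bar 4 tick 0 v(0, 2): D3/C4 m7 untreated
  -> R1 @ bar 6 tick 0 v(0, 2): C3/C4 P8 -> G3/G4 P8 similar
  -> R8 @ bar 6 tick 0 v(0, 2): penult P8 not 3rd/6th
  -> R6 @ bar 7 tick 3 v(0, 2): closes on M3

(0, 0, R5, (0, 2))
(1, 0, R2, (0, 2))
(2, 0, R1, (0, 2))
(2, 0, R4, (0, 1))
(4, 0, R4, (0, 2))
(6, 0, R1, (0, 2))
(6, 0, R8, (0, 2))
(7, 3, R6, (0, 2))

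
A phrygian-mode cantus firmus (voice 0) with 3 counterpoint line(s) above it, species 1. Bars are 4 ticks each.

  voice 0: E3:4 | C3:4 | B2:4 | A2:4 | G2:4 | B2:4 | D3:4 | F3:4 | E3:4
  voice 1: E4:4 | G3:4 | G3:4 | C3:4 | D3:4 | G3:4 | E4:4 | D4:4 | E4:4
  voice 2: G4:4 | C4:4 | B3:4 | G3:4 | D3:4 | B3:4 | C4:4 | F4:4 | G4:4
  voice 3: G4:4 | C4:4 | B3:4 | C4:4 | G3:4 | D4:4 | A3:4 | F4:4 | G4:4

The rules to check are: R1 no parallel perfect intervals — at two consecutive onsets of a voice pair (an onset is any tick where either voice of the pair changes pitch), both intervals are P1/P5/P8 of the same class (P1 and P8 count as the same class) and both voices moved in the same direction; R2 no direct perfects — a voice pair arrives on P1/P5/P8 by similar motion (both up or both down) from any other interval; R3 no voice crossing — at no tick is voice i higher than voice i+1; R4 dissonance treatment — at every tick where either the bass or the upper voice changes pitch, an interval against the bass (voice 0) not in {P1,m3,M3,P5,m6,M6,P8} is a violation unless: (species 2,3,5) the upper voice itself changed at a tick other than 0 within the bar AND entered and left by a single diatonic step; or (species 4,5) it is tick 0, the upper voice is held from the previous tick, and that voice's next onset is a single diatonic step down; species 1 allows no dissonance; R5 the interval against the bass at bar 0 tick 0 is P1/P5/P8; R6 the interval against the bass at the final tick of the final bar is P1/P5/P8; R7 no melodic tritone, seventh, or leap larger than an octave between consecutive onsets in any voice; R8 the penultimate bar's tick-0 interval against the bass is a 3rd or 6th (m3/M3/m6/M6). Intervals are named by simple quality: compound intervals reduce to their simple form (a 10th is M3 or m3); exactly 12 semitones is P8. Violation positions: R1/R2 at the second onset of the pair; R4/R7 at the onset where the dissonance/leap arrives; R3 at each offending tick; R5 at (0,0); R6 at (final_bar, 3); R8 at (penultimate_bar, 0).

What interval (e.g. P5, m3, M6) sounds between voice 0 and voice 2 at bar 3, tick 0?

m7

voice 0=A2 voice 2=G3 -> m7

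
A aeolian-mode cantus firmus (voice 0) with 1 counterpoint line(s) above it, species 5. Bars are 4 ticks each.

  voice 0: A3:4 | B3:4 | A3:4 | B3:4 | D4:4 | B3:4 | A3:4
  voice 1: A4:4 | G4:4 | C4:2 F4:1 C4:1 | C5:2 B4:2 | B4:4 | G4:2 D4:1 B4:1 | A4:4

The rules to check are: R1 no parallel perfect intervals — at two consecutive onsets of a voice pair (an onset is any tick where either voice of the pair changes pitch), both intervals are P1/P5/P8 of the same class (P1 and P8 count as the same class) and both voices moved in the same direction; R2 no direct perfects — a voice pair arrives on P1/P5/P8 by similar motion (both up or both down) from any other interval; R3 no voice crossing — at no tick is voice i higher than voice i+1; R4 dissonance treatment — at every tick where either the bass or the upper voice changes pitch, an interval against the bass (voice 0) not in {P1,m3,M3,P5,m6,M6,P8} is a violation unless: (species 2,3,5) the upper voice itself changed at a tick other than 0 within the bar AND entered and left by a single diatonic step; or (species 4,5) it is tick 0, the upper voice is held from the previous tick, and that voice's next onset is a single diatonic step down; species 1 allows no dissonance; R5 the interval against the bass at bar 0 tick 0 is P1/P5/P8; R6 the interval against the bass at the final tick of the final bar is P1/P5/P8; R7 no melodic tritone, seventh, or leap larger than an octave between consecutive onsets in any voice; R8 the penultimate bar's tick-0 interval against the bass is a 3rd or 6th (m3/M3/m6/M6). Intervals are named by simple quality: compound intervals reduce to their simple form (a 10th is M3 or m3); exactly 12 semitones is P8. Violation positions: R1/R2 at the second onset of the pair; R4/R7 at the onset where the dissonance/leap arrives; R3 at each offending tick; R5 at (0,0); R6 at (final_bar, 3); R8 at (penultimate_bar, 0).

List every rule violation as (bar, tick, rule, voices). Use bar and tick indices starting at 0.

(3, 0, R4, (0, 1))
(6, 0, R1, (0, 1))

bar 0: v0=A3 v1=A4 downbeat P8
bar 1: v0=B3 v1=G4 downbeat m6
bar 2: v0=A3 v1=C4 downbeat m3
bar 3: v0=B3 v1=C5 downbeat m2
bar 4: v0=D4 v1=B4 downbeat M6
bar 5: v0=B3 v1=G4 downbeat m6
bar 6: v0=A3 v1=A4 downbeat P8
  -> R4 @ bar 3 tick 0 v(0, 1): B3/C5 m2 untreated
  -> R1 @ bar 6 tick 0 v(0, 1): B3/B4 P8 -> A3/A4 P8 similar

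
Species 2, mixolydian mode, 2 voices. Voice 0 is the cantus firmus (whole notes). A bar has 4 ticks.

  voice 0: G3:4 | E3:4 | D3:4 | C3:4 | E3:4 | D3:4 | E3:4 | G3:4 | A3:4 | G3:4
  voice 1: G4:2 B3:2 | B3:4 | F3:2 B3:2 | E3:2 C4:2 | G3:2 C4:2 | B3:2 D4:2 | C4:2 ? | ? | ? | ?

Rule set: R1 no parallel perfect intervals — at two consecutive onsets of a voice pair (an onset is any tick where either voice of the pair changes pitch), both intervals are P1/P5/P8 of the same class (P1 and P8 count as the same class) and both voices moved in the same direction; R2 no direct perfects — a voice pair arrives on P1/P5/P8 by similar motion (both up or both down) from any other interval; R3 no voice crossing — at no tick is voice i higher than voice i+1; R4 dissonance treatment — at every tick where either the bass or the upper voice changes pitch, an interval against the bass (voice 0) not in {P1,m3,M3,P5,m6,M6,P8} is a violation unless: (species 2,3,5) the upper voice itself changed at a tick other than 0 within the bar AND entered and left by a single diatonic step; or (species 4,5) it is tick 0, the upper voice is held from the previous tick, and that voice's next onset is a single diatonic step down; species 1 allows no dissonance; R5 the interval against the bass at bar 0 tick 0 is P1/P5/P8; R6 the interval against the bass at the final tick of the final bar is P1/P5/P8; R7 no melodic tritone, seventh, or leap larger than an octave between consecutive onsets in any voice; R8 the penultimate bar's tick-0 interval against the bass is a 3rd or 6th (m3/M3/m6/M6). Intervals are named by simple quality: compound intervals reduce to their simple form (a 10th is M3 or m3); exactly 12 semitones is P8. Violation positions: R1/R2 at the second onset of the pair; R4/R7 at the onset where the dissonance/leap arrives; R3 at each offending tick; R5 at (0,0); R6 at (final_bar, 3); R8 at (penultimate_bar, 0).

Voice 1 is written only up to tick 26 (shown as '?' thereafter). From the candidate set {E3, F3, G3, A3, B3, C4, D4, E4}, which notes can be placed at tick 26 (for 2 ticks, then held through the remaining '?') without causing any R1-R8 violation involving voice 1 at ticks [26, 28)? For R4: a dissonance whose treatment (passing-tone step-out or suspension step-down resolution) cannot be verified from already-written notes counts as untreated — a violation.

{B3, C4, E3, E4, G3}

E3: legal
F3: violates R4
G3: legal
A3: violates R4
B3: legal
C4: legal
D4: violates R4
E4: legal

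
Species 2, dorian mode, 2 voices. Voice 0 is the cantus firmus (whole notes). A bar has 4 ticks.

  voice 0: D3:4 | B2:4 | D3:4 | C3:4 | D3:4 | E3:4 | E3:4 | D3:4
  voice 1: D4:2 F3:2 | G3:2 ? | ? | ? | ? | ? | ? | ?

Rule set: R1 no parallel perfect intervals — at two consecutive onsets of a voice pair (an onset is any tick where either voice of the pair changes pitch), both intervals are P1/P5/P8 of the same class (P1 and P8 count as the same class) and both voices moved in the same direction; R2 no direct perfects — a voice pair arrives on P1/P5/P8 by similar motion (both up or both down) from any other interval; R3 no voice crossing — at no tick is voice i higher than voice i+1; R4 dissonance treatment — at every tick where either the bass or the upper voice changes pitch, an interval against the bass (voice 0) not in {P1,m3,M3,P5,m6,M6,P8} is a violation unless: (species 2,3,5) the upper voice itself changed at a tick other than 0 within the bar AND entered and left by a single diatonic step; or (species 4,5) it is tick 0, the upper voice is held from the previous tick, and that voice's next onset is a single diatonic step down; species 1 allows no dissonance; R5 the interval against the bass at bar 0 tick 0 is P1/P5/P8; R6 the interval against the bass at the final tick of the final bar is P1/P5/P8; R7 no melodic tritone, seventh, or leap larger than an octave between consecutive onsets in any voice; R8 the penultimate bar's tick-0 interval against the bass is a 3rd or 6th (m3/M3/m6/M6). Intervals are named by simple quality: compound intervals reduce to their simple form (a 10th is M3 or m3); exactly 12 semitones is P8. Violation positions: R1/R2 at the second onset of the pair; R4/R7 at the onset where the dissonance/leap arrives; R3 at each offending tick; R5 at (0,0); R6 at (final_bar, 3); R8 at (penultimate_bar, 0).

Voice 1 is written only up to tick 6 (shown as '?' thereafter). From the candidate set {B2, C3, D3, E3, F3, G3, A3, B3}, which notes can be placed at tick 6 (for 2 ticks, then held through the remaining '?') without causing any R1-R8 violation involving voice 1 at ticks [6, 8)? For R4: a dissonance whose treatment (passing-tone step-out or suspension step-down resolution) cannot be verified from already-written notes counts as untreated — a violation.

B2: legal
C3: violates R4
D3: legal
E3: violates R4
F3: violates R4
G3: legal
A3: violates R4
B3: legal

{B2, B3, D3, G3}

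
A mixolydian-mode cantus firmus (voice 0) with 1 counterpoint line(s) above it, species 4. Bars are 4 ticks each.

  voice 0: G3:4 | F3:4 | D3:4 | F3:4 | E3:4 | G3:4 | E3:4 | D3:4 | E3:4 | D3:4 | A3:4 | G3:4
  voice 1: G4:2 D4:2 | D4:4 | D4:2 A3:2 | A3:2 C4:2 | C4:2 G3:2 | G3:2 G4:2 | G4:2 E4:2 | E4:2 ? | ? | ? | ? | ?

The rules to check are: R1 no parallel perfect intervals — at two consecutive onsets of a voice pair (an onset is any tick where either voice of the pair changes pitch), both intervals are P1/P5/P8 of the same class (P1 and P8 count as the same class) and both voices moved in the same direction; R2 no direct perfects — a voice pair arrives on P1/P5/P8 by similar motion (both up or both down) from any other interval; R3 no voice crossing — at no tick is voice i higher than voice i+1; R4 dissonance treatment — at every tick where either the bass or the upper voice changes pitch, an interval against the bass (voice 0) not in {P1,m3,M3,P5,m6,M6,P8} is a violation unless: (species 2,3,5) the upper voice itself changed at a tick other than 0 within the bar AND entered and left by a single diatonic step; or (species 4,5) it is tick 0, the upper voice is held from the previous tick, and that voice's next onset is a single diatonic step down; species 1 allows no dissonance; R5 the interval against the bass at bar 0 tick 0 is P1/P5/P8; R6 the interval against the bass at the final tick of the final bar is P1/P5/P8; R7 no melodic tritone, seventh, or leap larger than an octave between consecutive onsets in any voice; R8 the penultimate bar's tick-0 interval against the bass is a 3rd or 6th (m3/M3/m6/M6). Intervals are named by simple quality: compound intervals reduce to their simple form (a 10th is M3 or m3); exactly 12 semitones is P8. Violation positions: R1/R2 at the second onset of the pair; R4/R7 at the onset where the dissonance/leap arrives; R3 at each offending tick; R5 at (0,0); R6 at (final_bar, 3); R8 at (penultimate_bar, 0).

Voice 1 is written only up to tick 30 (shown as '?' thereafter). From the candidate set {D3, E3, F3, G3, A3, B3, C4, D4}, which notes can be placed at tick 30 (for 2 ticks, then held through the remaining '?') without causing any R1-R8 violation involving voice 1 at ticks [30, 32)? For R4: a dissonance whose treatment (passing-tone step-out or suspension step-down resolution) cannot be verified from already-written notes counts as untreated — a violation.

D3: violates R7
E3: violates R4
F3: violates R7
G3: violates R4
A3: legal
B3: legal
C4: violates R4
D4: legal

{A3, B3, D4}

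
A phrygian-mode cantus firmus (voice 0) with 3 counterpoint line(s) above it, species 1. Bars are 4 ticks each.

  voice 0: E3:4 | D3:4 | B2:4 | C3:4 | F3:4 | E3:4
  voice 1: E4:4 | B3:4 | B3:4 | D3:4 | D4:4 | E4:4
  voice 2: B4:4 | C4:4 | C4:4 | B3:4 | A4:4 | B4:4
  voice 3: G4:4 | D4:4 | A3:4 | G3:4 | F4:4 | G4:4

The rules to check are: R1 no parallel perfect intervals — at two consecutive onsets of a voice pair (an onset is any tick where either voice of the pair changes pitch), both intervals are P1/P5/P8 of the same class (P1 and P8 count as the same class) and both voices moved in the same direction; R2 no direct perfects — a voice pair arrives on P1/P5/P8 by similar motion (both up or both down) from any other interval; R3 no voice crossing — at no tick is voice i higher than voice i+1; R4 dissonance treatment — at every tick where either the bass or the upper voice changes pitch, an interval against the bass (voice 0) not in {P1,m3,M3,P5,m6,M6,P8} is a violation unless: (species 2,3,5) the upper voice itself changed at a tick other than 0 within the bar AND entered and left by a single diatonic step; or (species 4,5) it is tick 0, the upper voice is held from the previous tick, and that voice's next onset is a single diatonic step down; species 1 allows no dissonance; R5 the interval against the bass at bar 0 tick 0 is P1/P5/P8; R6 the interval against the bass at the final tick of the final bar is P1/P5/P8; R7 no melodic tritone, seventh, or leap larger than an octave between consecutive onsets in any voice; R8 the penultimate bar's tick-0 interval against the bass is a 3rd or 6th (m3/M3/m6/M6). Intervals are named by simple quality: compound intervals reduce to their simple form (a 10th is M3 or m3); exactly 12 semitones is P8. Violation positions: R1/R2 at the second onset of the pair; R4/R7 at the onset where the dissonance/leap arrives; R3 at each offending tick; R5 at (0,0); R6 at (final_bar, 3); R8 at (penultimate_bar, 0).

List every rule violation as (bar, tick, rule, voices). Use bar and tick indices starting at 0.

bar 0: v0=E3 v1=E4 v2=B4 v3=G4 downbeat m3
bar 1: v0=D3 v1=B3 v2=C4 v3=D4 downbeat P8
bar 2: v0=B2 v1=B3 v2=C4 v3=A3 downbeat m7
bar 3: v0=C3 v1=D3 v2=B3 v3=G3 downbeat P5
bar 4: v0=F3 v1=D4 v2=A4 v3=F4 downbeat P8
bar 5: v0=E3 v1=E4 v2=B4 v3=G4 downbeat m3
  -> R3 @ bar 0 tick 0 v(2, 3): B4 above G4
  -> R5 @ bar 0 tick 0 v(0, 3): opens on m3
  -> R3 @ bar 0 tick 1 v(2, 3): B4 above G4
  -> R3 @ bar 0 tick 2 v(2, 3): B4 above G4
  -> R3 @ bar 0 tick 3 v(2, 3): B4 above G4
  -> R2 @ bar 1 tick 0 v(0, 3): E3/G4 m3 -> D3/D4 P8 similar
  -> R4 @ bar 1 tick 0 v(0, 2): D3/C4 m7 untreated
  -> R7 @ bar 1 tick 0 v(2,): B4->C4 leap 11st
  -> R3 @ bar 2 tick 0 v(2, 3): C4 above A3
  -> R4 @ bar 2 tick 0 v(0, 2): B2/C4 m2 untreated
  -> R4 @ bar 2 tick 0 v(0, 3): B2/A3 m7 untreated
  -> R3 @ bar 2 tick 1 v(2, 3): C4 above A3
  -> R3 @ bar 2 tick 2 v(2, 3): C4 above A3
  -> R3 @ bar 2 tick 3 v(2, 3): C4 above A3
  -> R3 @ bar 3 tick 0 v(2, 3): B3 above G3
  -> R4 @ bar 3 tick 0 v(0, 1): C3/D3 M2 untreated
  -> R4 @ bar 3 tick 0 v(0, 2): C3/B3 M7 untreated
  -> R3 @ bar 3 tick 1 v(2, 3): B3 above G3
  -> R3 @ bar 3 tick 2 v(2, 3): B3 above G3
  -> R3 @ bar 3 tick 3 v(2, 3): B3 above G3
  -> R2 @ bar 4 tick 0 v(0, 3): C3/G3 P5 -> F3/F4 P8 similar
  -> R2 @ bar 4 tick 0 v(1, 2): D3/B3 M6 -> D4/A4 P5 similar
  -> R3 @ bar 4 tick 0 v(2, 3): A4 above F4
  -> R7 @ bar 4 tick 0 v(2,): B3->A4 leap 10st
  -> R7 @ bar 4 tick 0 v(3,): G3->F4 leap 10st
  -> R8 @ bar 4 tick 0 v(0, 3): penult P8 not 3rd/6th
  -> R3 @ bar 4 tick 1 v(2, 3): A4 above F4
  -> R3 @ bar 4 tick 2 v(2, 3): A4 above F4
  -> R3 @ bar 4 tick 3 v(2, 3): A4 above F4
  -> R1 @ bar 5 tick 0 v(1, 2): D4/A4 P5 -> E4/B4 P5 similar
  -> R3 @ bar 5 tick 0 v(2, 3): B4 above G4
  -> R3 @ bar 5 tick 1 v(2, 3): B4 above G4
  -> R3 @ bar 5 tick 2 v(2, 3): B4 above G4
  -> R3 @ bar 5 tick 3 v(2, 3): B4 above G4
  -> R6 @ bar 5 tick 3 v(0, 3): closes on m3

(0, 0, R3, (2, 3))
(0, 0, R5, (0, 3))
(0, 1, R3, (2, 3))
(0, 2, R3, (2, 3))
(0, 3, R3, (2, 3))
(1, 0, R2, (0, 3))
(1, 0, R4, (0, 2))
(1, 0, R7, (2,))
(2, 0, R3, (2, 3))
(2, 0, R4, (0, 2))
(2, 0, R4, (0, 3))
(2, 1, R3, (2, 3))
(2, 2, R3, (2, 3))
(2, 3, R3, (2, 3))
(3, 0, R3, (2, 3))
(3, 0, R4, (0, 1))
(3, 0, R4, (0, 2))
(3, 1, R3, (2, 3))
(3, 2, R3, (2, 3))
(3, 3, R3, (2, 3))
(4, 0, R2, (0, 3))
(4, 0, R2, (1, 2))
(4, 0, R3, (2, 3))
(4, 0, R7, (2,))
(4, 0, R7, (3,))
(4, 0, R8, (0, 3))
(4, 1, R3, (2, 3))
(4, 2, R3, (2, 3))
(4, 3, R3, (2, 3))
(5, 0, R1, (1, 2))
(5, 0, R3, (2, 3))
(5, 1, R3, (2, 3))
(5, 2, R3, (2, 3))
(5, 3, R3, (2, 3))
(5, 3, R6, (0, 3))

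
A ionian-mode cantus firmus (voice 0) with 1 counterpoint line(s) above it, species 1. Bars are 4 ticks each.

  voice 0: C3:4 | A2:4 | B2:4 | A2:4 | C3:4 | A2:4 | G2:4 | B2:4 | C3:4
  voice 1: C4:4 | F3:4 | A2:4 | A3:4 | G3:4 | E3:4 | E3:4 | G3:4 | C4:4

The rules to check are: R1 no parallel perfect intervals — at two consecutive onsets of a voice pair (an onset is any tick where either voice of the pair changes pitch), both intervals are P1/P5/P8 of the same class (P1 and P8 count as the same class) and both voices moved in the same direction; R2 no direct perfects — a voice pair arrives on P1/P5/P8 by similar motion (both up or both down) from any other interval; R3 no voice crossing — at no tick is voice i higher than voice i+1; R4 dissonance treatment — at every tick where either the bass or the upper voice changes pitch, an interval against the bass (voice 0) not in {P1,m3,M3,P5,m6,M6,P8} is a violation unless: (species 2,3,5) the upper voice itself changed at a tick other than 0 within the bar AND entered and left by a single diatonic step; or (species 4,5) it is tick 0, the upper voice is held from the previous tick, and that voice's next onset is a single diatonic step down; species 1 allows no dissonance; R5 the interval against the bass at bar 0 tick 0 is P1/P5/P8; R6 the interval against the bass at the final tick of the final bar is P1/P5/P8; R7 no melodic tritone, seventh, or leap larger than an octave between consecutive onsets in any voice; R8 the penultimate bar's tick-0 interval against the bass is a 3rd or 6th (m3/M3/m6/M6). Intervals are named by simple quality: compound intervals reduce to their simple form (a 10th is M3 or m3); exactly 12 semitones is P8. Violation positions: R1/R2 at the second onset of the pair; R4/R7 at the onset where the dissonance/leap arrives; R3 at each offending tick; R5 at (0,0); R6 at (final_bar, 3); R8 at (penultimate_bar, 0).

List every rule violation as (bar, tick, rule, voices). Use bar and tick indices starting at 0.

(2, 0, R3, (0, 1))
(2, 0, R4, (0, 1))
(2, 1, R3, (0, 1))
(2, 2, R3, (0, 1))
(2, 3, R3, (0, 1))
(5, 0, R1, (0, 1))
(8, 0, R2, (0, 1))

bar 0: v0=C3 v1=C4 downbeat P8
bar 1: v0=A2 v1=F3 downbeat m6
bar 2: v0=B2 v1=A2 downbeat M2
bar 3: v0=A2 v1=A3 downbeat P8
bar 4: v0=C3 v1=G3 downbeat P5
bar 5: v0=A2 v1=E3 downbeat P5
bar 6: v0=G2 v1=E3 downbeat M6
bar 7: v0=B2 v1=G3 downbeat m6
bar 8: v0=C3 v1=C4 downbeat P8
  -> R3 @ bar 2 tick 0 v(0, 1): B2 above A2
  -> R4 @ bar 2 tick 0 v(0, 1): B2/A2 M2 untreated
  -> R3 @ bar 2 tick 1 v(0, 1): B2 above A2
  -> R3 @ bar 2 tick 2 v(0, 1): B2 above A2
  -> R3 @ bar 2 tick 3 v(0, 1): B2 above A2
  -> R1 @ bar 5 tick 0 v(0, 1): C3/G3 P5 -> A2/E3 P5 similar
  -> R2 @ bar 8 tick 0 v(0, 1): B2/G3 m6 -> C3/C4 P8 similar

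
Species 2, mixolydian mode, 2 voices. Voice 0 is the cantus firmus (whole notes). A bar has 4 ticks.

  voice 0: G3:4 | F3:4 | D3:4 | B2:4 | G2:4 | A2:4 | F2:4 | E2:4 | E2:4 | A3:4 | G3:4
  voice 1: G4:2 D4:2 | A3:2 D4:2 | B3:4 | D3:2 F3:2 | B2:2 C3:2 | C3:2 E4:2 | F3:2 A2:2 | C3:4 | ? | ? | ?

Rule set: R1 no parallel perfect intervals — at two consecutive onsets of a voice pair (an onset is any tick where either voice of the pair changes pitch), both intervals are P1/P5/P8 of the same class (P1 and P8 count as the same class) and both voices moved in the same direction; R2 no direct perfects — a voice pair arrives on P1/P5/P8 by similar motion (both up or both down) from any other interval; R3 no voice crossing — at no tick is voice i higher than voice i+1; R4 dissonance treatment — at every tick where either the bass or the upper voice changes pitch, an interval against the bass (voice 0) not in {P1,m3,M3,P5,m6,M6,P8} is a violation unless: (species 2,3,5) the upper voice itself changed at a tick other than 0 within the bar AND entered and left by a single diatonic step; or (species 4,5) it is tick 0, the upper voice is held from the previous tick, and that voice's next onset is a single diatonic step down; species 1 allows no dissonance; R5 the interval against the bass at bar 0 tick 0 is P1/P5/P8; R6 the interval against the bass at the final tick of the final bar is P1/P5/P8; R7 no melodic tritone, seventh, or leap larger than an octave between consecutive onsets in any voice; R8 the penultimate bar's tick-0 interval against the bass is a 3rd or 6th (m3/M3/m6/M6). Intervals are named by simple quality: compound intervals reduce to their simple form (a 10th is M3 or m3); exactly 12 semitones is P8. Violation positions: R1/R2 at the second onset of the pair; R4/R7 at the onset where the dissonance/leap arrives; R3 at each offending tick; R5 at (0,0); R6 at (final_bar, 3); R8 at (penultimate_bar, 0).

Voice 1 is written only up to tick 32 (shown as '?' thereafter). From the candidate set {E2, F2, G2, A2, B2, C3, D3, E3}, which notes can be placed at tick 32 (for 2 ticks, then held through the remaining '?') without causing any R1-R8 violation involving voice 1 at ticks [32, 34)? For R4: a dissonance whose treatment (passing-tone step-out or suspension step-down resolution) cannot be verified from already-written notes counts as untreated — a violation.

E2: legal
F2: violates R4
G2: legal
A2: violates R4
B2: legal
C3: legal
D3: violates R4
E3: legal

{B2, C3, E2, E3, G2}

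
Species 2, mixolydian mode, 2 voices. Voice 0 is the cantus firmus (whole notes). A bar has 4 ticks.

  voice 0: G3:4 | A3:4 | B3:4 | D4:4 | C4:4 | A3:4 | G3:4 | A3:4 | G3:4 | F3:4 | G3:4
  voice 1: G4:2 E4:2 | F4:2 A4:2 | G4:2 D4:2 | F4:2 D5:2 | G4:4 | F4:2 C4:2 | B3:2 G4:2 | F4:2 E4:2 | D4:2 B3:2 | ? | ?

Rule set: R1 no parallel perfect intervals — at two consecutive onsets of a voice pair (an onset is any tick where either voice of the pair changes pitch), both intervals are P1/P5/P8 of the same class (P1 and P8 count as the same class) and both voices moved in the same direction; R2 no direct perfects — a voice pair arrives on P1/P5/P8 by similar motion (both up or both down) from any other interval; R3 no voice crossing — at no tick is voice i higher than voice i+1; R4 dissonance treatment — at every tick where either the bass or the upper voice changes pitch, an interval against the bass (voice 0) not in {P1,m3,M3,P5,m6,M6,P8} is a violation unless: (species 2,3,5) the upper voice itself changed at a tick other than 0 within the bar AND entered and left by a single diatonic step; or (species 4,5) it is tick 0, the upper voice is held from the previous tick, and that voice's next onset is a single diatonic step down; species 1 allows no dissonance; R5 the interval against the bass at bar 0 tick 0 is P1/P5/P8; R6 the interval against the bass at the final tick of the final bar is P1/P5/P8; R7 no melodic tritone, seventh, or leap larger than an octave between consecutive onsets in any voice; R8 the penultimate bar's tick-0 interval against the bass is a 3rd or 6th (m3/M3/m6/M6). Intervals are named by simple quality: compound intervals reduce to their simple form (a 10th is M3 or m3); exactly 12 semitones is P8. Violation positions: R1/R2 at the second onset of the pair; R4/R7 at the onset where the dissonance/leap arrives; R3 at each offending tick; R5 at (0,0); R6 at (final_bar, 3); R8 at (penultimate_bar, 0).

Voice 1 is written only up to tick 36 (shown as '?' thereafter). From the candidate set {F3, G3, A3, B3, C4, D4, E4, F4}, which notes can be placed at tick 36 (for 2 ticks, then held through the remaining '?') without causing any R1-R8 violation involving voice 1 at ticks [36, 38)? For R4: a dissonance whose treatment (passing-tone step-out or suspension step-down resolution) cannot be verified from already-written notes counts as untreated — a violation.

F3: violates R2,R7,R8
G3: violates R4,R8
A3: legal
B3: violates R4,R8
C4: violates R8
D4: legal
E4: violates R4,R8
F4: violates R7,R8

{A3, D4}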